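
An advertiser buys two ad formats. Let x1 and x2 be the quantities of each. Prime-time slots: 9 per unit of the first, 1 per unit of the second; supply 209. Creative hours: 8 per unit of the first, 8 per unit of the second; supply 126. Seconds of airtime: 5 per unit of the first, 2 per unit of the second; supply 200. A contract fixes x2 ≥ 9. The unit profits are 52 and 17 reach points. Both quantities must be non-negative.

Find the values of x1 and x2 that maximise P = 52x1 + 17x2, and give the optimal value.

x1 = 27/4, x2 = 9, maximum P = 504

Feasible corners and P = 52x1 + 17x2:
  (0, 63/4) → P = 1071/4
  (0, 9) → P = 153
  (27/4, 9) → P = 504

At the optimal vertex, 8x1 + 8x2 = 126 and x2 = 9.
Solving simultaneously gives x1 = 27/4, x2 = 9.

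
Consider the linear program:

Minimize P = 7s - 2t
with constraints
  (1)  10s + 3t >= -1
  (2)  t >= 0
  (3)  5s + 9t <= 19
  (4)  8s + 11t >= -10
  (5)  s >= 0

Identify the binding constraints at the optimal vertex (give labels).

(3) and (5)

Vertices and P = 7s - 2t:
  (19/5, 0) → P = 133/5
  (0, 0) → P = 0
  (0, 19/9) → P = -38/9

The minimum is at (0, 19/9). Substituting into each constraint, equality holds for (3) and (5); the remaining constraints have slack.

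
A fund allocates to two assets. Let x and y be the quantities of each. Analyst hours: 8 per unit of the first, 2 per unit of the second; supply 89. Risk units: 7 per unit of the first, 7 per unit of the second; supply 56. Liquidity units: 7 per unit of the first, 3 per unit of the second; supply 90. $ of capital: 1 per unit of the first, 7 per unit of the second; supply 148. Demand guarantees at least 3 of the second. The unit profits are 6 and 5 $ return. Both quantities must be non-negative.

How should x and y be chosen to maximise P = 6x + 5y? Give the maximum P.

x = 5, y = 3, maximum P = 45

Feasible corners and P = 6x + 5y:
  (0, 8) → P = 40
  (0, 3) → P = 15
  (5, 3) → P = 45

The optimum lies where 7x + 7y = 56 and y = 3.
Solving simultaneously gives x = 5, y = 3.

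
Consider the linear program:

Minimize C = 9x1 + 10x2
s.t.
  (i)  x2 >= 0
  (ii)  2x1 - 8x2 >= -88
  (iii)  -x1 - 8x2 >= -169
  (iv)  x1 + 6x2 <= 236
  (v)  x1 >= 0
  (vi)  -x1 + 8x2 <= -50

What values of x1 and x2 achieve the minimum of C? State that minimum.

x1 = 50, x2 = 0, minimum C = 450

Vertices and C = 9x1 + 10x2:
  (169, 0) → C = 1521
  (50, 0) → C = 450
  (219/2, 119/16) → C = 8479/8

The optimum lies where x2 = 0 and -x1 + 8x2 = -50.
Solving simultaneously gives x1 = 50, x2 = 0.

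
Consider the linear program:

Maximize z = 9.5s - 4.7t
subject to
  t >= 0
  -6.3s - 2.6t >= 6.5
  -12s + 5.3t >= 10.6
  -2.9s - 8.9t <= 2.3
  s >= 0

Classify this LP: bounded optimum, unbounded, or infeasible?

The boundaries -6.3s - 2.6t = 6.5 and -2.9s - 8.9t = 2.3 meet at (-5187/4853, 436/4853), but that point violates s ≥ 0. Every candidate vertex is excluded by some other constraint, so the feasible region is empty.

infeasible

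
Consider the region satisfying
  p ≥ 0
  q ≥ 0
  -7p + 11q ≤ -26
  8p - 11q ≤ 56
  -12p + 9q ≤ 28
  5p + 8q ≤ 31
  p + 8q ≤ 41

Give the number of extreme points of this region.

3

The feasible vertices (each the meet of two boundaries and inside every other half-plane) are:
  (26/7, 0)
  (31/5, 0)
  (183/37, 29/37)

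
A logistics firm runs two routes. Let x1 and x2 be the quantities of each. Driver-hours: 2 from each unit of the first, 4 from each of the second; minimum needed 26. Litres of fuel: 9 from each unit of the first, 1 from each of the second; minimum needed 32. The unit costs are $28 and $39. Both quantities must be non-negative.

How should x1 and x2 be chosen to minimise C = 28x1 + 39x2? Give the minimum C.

x1 = 3, x2 = 5, minimum C = 279

Vertices and C = 28x1 + 39x2:
  (0, 32) → C = 1248
  (13, 0) → C = 364
  (3, 5) → C = 279
The feasible region is unbounded (it extends along (0, 1), (1, 0)), but C strictly increases along every unbounded feasible direction, so there is no improving ray and the minimum is attained at a vertex.

The binding constraints are 2x1 + 4x2 = 26 and 9x1 + x2 = 32.
Solving simultaneously gives x1 = 3, x2 = 5.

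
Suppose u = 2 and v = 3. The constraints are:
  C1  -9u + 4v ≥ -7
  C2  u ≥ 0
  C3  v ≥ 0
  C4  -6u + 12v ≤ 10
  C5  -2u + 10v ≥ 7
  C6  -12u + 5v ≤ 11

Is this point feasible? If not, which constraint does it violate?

Constraint C4: -6u + 12v = 24, which is not ≤ 10. All other constraints are satisfied.

not feasible — violates C4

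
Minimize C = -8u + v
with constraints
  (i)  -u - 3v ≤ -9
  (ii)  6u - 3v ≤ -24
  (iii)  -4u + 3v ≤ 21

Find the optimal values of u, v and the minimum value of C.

Extreme points and C = -8u + v:
  (-15/7, 26/7) → C = 146/7
  (-12/5, 19/5) → C = 23
  (-3/2, 5) → C = 17

u = -3/2, v = 5, minimum C = 17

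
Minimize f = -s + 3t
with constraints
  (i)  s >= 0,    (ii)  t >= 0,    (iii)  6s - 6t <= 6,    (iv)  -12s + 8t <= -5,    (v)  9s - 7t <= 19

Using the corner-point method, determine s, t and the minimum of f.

Feasible corners and f = -s + 3t:
  (1, 0) → f = -1
  (5/12, 0) → f = -5/12
  (6, 5) → f = 9
The feasible region is unbounded (it extends along (7, 9), (2, 3)), but f strictly increases along every unbounded feasible direction, so there is no improving ray and the minimum is attained at a vertex.

s = 1, t = 0, minimum f = -1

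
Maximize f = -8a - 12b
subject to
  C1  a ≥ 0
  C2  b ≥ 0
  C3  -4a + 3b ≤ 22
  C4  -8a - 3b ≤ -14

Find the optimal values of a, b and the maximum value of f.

a = 7/4, b = 0, maximum f = -14

Vertices and f = -8a - 12b:
  (0, 22/3) → f = -88
  (0, 14/3) → f = -56
  (7/4, 0) → f = -14
The feasible region is unbounded (it extends along (3, 4), (1, 0)), but f strictly decreases along every unbounded feasible direction, so there is no improving ray and the maximum is attained at a vertex.

The binding constraints are b = 0 and -8a - 3b = -14.
Solving simultaneously gives a = 7/4, b = 0.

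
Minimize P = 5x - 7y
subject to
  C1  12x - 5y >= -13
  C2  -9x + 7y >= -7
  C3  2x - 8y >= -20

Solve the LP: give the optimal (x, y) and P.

x = -2/43, y = 107/43, minimum P = -759/43

Extreme points and P = 5x - 7y:
  (-42/13, -67/13) → P = 259/13
  (-2/43, 107/43) → P = -759/43
  (98/29, 97/29) → P = -189/29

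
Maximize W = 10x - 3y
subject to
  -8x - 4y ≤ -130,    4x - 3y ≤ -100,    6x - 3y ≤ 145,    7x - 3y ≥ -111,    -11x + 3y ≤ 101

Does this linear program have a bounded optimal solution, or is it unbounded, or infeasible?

unbounded

From the feasible point (245/2, 590/3), moving in the direction (3, 7) keeps every constraint satisfied while W increases without bound.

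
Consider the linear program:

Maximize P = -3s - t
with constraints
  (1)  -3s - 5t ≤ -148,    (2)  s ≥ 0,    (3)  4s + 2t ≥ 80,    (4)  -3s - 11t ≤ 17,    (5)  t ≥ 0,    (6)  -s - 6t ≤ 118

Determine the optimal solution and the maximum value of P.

s = 0, t = 40, maximum P = -40

Corner points and P = -3s - t:
  (52/7, 176/7) → P = -332/7
  (148/3, 0) → P = -148
  (0, 40) → P = -40
The feasible region is unbounded (it extends along (0, 1), (1, 0)), but P strictly decreases along every unbounded feasible direction, so there is no improving ray and the maximum is attained at a vertex.

At the optimal vertex, s = 0 and 4s + 2t = 80.
Solving simultaneously gives s = 0, t = 40.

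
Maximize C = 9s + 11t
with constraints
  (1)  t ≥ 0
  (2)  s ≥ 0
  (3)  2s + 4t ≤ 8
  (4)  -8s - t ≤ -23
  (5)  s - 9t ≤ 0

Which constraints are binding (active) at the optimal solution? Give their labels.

Corner points and C = 9s + 11t:
  (14/5, 3/5) → C = 159/5
  (36/11, 4/11) → C = 368/11
  (207/73, 23/73) → C = 2116/73

The maximum is at (36/11, 4/11). Substituting into each constraint, equality holds for (3) and (5); the remaining constraints have slack.

(3) and (5)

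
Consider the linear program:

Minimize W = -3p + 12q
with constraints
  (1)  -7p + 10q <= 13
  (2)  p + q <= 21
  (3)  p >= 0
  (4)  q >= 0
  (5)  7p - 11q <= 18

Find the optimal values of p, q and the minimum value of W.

Feasible corners and W = -3p + 12q:
  (197/17, 160/17) → W = 1329/17
  (0, 13/10) → W = 78/5
  (83/6, 43/6) → W = 89/2
  (0, 0) → W = 0
  (18/7, 0) → W = -54/7

p = 18/7, q = 0, minimum W = -54/7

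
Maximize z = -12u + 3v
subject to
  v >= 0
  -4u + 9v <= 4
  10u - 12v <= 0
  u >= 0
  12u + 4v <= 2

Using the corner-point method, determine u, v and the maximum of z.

u = 0, v = 4/9, maximum z = 4/3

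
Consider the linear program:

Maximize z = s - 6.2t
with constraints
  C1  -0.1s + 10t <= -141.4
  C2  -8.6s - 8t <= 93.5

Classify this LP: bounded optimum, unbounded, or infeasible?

From the feasible point (981/434, -122539/8680), moving in the direction (8, -8.6) keeps every constraint satisfied while z increases without bound.

unbounded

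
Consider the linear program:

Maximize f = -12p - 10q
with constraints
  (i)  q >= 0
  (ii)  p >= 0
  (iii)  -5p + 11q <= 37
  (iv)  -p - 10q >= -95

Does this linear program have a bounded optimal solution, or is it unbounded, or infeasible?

bounded optimum

Vertices and f = -12p - 10q:
  (0, 0) → f = 0
  (95, 0) → f = -1140
  (0, 37/11) → f = -370/11
  (675/61, 512/61) → f = -13220/61
The feasible region has finitely many vertices and no improving ray; the maximum is 0 at (0, 0).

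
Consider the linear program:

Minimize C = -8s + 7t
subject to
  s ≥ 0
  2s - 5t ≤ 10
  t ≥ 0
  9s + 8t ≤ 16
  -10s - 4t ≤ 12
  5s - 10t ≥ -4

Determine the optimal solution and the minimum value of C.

Feasible corners and C = -8s + 7t:
  (0, 0) → C = 0
  (0, 2/5) → C = 14/5
  (16/9, 0) → C = -128/9
  (64/65, 58/65) → C = -106/65

The optimum lies where t = 0 and 9s + 8t = 16.
Solving simultaneously gives s = 16/9, t = 0.

s = 16/9, t = 0, minimum C = -128/9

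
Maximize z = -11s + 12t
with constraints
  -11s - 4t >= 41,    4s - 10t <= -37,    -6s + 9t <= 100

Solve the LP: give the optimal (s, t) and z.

Corner points and z = -11s + 12t:
  (-31/7, 27/14) → z = 503/7
  (-769/123, 854/123) → z = 18707/123
  (-667/24, -89/12) → z = 5201/24

The binding constraints are 4s - 10t = -37 and -6s + 9t = 100.
Solving simultaneously gives s = -667/24, t = -89/12.

s = -667/24, t = -89/12, maximum z = 5201/24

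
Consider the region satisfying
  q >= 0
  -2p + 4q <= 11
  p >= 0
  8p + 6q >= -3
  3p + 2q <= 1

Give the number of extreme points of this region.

3

Pairwise boundary intersections that survive every other constraint:
  (0, 0)
  (1/3, 0)
  (0, 1/2)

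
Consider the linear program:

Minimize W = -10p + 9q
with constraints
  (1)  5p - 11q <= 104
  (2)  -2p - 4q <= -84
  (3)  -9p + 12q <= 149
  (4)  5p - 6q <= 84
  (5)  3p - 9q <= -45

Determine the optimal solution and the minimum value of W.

p = 317, q = 1501/6, minimum W = -1837/2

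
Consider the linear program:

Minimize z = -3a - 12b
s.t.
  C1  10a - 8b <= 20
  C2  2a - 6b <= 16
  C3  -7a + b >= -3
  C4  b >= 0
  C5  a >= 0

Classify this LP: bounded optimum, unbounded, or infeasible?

unbounded

From the feasible point (3/7, 0), moving in the direction (0, 1) keeps every constraint satisfied while z decreases without bound.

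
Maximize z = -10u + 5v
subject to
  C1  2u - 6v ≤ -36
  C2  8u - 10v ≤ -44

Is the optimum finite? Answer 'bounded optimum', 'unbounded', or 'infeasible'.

unbounded

From the feasible point (24/7, 50/7), moving in the direction (-6, -2) keeps every constraint satisfied while z increases without bound.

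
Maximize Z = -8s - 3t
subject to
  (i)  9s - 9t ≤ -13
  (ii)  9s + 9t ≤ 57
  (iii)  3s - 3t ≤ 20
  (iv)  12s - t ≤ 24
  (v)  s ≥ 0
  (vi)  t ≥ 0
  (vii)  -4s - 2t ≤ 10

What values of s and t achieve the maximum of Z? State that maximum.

Extreme points and Z = -8s - 3t:
  (229/99, 124/33) → Z = -268/9
  (0, 13/9) → Z = -13/3
  (7/3, 4) → Z = -92/3
  (0, 19/3) → Z = -19

The optimum lies where 9s - 9t = -13 and s = 0.
Solving simultaneously gives s = 0, t = 13/9.

s = 0, t = 13/9, maximum Z = -13/3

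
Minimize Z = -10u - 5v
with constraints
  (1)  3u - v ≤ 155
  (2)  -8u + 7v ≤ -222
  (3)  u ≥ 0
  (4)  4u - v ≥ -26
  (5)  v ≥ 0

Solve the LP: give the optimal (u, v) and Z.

Feasible corners and Z = -10u - 5v:
  (863/13, 574/13) → Z = -11500/13
  (155/3, 0) → Z = -1550/3
  (111/4, 0) → Z = -555/2

The binding constraints are 3u - v = 155 and -8u + 7v = -222.
Solving simultaneously gives u = 863/13, v = 574/13.

u = 863/13, v = 574/13, minimum Z = -11500/13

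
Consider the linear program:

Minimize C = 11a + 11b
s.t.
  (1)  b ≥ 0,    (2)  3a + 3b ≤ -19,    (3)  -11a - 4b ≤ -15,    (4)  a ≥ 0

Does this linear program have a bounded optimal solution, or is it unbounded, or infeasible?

The boundaries b = 0 and -11a - 4b = -15 meet at (15/11, 0), but that point violates 3a + 3b ≤ -19. Every candidate vertex is excluded by some other constraint, so the feasible region is empty.

infeasible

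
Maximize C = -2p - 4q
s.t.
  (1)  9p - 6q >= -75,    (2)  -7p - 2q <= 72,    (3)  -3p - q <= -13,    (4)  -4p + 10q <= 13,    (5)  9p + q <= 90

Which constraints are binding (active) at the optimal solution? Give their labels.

(3) and (5)

Extreme points and C = -2p - 4q:
  (117/34, 91/34) → C = -299/17
  (77/6, -51/2) → C = 229/3
  (887/94, 477/94) → C = -1841/47

The maximum is at (77/6, -51/2). Substituting into each constraint, equality holds for (3) and (5); the remaining constraints have slack.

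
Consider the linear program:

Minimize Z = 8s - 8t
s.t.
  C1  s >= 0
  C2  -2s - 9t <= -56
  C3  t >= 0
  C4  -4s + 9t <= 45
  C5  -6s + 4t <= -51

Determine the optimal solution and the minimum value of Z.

Corner points and Z = 8s - 8t:
  (28, 0) → Z = 224
  (683/62, 117/31) → Z = 1796/31
  (639/38, 237/19) → Z = 660/19
The feasible region is unbounded (it extends along (1, 0), (9, 4)), but Z strictly increases along every unbounded feasible direction, so there is no improving ray and the minimum is attained at a vertex.

s = 639/38, t = 237/19, minimum Z = 660/19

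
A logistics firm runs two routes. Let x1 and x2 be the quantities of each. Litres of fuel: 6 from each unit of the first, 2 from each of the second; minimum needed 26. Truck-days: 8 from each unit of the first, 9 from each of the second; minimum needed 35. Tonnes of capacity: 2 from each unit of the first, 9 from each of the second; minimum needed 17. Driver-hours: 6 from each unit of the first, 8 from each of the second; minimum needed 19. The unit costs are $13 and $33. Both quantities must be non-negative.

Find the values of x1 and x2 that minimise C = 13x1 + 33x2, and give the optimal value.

The feasible region is unbounded (it extends along (0, 1), (1, 0)), but C strictly increases along every unbounded feasible direction, so there is no improving ray and the minimum is attained at a vertex.

At the optimal vertex, 6x1 + 2x2 = 26 and 2x1 + 9x2 = 17.
Solving simultaneously gives x1 = 4, x2 = 1.

x1 = 4, x2 = 1, minimum C = 85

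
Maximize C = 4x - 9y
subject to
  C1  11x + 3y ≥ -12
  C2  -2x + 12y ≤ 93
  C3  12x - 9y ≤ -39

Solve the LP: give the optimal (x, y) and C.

Vertices and C = 4x - 9y:
  (-141/46, 333/46) → C = -3561/46
  (-5/3, 19/9) → C = -77/3
  (41/14, 173/21) → C = -437/7

x = -5/3, y = 19/9, maximum C = -77/3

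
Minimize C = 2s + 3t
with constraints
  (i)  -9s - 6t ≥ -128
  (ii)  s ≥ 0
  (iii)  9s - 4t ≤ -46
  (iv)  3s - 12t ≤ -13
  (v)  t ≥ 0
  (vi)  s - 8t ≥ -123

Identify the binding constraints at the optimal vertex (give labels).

Vertices and C = 2s + 3t:
  (0, 23/2) → C = 69/2
  (0, 123/8) → C = 369/8
  (31/17, 1061/68) → C = 3431/68

The minimum is at (0, 23/2). Substituting into each constraint, equality holds for (ii) and (iii); the remaining constraints have slack.

(ii) and (iii)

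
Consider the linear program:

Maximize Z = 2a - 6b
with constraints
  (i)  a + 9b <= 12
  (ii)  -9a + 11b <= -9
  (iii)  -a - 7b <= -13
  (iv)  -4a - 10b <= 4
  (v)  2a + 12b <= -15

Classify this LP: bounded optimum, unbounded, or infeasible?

infeasible

The boundaries a + 9b = 12 and -a - 7b = -13 meet at (33/2, -1/2), but that point violates 2a + 12b ≤ -15. Every candidate vertex is excluded by some other constraint, so the feasible region is empty.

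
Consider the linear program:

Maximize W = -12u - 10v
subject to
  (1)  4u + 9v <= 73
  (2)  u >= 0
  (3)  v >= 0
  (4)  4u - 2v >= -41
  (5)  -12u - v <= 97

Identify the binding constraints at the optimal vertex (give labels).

Corner points and W = -12u - 10v:
  (0, 73/9) → W = -730/9
  (73/4, 0) → W = -219
  (0, 0) → W = 0

The maximum is at (0, 0). Substituting into each constraint, equality holds for (2) and (3); the remaining constraints have slack.

(2) and (3)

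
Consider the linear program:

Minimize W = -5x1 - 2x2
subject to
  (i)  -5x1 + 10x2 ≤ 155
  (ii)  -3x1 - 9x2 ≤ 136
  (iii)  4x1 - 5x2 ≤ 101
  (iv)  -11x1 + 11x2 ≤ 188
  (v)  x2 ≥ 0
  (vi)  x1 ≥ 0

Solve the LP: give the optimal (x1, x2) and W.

Vertices and W = -5x1 - 2x2:
  (119, 75) → W = -745
  (0, 31/2) → W = -31
  (101/4, 0) → W = -505/4
  (0, 0) → W = 0

The optimum lies where -5x1 + 10x2 = 155 and 4x1 - 5x2 = 101.
Solving simultaneously gives x1 = 119, x2 = 75.

x1 = 119, x2 = 75, minimum W = -745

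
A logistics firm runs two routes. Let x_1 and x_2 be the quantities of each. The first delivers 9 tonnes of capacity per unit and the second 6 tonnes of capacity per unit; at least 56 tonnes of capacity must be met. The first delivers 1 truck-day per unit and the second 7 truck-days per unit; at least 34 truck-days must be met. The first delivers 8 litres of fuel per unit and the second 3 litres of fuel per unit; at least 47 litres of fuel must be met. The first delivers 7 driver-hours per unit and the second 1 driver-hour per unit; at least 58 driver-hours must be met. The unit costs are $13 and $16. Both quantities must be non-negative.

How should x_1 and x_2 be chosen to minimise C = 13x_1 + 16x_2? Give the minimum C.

Vertices and C = 13x_1 + 16x_2:
  (0, 58) → C = 928
  (34, 0) → C = 442
  (31/4, 15/4) → C = 643/4
The feasible region is unbounded (it extends along (0, 1), (1, 0)), but C strictly increases along every unbounded feasible direction, so there is no improving ray and the minimum is attained at a vertex.

At the optimal vertex, x_1 + 7x_2 = 34 and 7x_1 + x_2 = 58.
Solving simultaneously gives x_1 = 31/4, x_2 = 15/4.

x_1 = 31/4, x_2 = 15/4, minimum C = 643/4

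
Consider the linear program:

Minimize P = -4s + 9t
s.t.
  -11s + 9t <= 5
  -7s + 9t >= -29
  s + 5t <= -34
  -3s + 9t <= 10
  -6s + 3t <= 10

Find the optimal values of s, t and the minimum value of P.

Vertices and P = -4s + 9t:
  (-161/44, -267/44) → P = -1759/44
  (-59/11, -244/33) → P = -496/11
  (-152/33, -194/33) → P = -1138/33

The optimum lies where -7s + 9t = -29 and -6s + 3t = 10.
Solving simultaneously gives s = -59/11, t = -244/33.

s = -59/11, t = -244/33, minimum P = -496/11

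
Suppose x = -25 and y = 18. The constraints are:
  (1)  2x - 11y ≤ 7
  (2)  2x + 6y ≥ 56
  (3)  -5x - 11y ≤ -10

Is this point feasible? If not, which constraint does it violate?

(1): -248 ≤ 7 ✓
(2): 58 ≥ 56 ✓
(3): -73 ≤ -10 ✓

feasible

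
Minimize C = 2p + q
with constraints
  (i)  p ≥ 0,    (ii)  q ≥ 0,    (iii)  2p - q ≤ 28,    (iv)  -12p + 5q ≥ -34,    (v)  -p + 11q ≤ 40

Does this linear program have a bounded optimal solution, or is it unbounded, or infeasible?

bounded optimum

Vertices and C = 2p + q:
  (0, 0) → C = 0
  (0, 40/11) → C = 40/11
  (17/6, 0) → C = 17/3
  (574/127, 514/127) → C = 1662/127
The feasible region has finitely many vertices and no improving ray; the minimum is 0 at (0, 0).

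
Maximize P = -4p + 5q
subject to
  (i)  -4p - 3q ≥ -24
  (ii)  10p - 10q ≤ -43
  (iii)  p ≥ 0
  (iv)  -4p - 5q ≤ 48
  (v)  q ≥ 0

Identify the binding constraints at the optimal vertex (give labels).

Corner points and P = -4p + 5q:
  (111/70, 206/35) → P = 808/35
  (0, 8) → P = 40
  (0, 43/10) → P = 43/2

The maximum is at (0, 8). Substituting into each constraint, equality holds for (i) and (iii); the remaining constraints have slack.

(i) and (iii)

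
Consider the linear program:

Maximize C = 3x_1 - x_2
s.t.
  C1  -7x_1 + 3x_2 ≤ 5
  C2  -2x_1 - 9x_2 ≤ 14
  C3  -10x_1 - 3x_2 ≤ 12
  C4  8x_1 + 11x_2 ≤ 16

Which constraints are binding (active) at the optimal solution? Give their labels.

Vertices and C = 3x_1 - x_2:
  (-1, -2/3) → C = -7/3
  (-7/101, 152/101) → C = -173/101
  (-11/14, -29/21) → C = -41/42
  (149/25, -72/25) → C = 519/25

The maximum is at (149/25, -72/25). Substituting into each constraint, equality holds for C2 and C4; the remaining constraints have slack.

C2 and C4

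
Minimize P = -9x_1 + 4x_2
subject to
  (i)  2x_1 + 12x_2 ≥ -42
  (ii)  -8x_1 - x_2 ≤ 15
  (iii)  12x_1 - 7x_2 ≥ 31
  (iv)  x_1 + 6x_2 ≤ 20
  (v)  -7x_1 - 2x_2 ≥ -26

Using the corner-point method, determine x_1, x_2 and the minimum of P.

Extreme points and P = -9x_1 + 4x_2:
  (39/79, -283/79) → P = -1483/79
  (99/20, -173/40) → P = -1237/20
  (244/73, 95/73) → P = -1816/73

The optimum lies where 2x_1 + 12x_2 = -42 and -7x_1 - 2x_2 = -26.
Solving simultaneously gives x_1 = 99/20, x_2 = -173/40.

x_1 = 99/20, x_2 = -173/40, minimum P = -1237/20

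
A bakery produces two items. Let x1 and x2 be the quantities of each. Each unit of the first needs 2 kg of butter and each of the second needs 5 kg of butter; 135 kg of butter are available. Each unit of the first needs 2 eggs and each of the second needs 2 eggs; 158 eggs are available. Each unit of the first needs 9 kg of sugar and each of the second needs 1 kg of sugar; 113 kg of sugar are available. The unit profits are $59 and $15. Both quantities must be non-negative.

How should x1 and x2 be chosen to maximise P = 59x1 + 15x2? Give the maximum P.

x1 = 10, x2 = 23, maximum P = 935

Extreme points and P = 59x1 + 15x2:
  (0, 0) → P = 0
  (0, 27) → P = 405
  (113/9, 0) → P = 6667/9
  (10, 23) → P = 935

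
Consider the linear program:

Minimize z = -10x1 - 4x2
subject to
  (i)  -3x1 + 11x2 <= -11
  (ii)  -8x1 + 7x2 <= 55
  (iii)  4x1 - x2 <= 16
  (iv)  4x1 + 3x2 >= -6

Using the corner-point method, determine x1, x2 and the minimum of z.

Feasible corners and z = -10x1 - 4x2:
  (165/41, 4/41) → z = -1666/41
  (-33/53, -62/53) → z = 578/53
  (21/8, -11/2) → z = -17/4

x1 = 165/41, x2 = 4/41, minimum z = -1666/41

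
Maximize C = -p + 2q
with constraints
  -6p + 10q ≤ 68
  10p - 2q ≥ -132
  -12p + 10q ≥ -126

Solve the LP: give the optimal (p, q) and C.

p = 97/3, q = 131/5, maximum C = 301/15

Corner points and C = -p + 2q:
  (-148/11, -14/11) → C = 120/11
  (97/3, 131/5) → C = 301/15
  (-393/19, -711/19) → C = -1029/19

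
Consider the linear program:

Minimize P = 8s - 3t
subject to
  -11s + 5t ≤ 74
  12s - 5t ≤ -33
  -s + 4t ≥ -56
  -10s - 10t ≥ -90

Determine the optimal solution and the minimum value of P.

s = -192/13, t = -230/13, minimum P = -846/13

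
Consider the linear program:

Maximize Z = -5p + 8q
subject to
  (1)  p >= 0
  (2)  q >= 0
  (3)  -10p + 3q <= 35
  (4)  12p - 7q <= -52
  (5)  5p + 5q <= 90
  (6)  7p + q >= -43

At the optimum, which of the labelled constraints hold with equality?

Extreme points and Z = -5p + 8q:
  (0, 35/3) → Z = 280/3
  (0, 52/7) → Z = 416/7
  (19/13, 215/13) → Z = 125
  (74/19, 268/19) → Z = 1774/19

The maximum is at (19/13, 215/13). Substituting into each constraint, equality holds for (3) and (5); the remaining constraints have slack.

(3) and (5)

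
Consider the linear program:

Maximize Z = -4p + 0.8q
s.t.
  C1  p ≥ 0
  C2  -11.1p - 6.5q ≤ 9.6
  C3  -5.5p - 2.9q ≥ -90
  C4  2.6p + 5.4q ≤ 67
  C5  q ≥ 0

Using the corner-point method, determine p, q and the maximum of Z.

p = 0, q = 335/27, maximum Z = 268/27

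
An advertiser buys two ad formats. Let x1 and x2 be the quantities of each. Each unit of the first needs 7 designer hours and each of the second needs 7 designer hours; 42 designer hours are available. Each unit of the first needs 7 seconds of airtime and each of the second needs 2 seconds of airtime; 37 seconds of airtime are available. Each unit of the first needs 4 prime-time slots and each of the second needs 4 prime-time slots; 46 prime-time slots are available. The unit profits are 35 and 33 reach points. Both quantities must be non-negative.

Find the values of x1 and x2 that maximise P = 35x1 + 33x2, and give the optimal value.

Vertices and P = 35x1 + 33x2:
  (0, 0) → P = 0
  (0, 6) → P = 198
  (37/7, 0) → P = 185
  (5, 1) → P = 208

The optimum lies where 7x1 + 7x2 = 42 and 7x1 + 2x2 = 37.
Solving simultaneously gives x1 = 5, x2 = 1.

x1 = 5, x2 = 1, maximum P = 208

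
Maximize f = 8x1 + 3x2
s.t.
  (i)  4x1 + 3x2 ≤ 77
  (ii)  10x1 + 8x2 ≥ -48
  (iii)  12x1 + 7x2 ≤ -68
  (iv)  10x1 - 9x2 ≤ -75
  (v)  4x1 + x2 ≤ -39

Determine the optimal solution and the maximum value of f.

x1 = -205/16, x2 = 49/4, maximum f = -263/4

The feasible region is unbounded (it extends along (-3, 4), (-4, 5)), but f strictly decreases along every unbounded feasible direction, so there is no improving ray and the maximum is attained at a vertex.

The binding constraints are 12x1 + 7x2 = -68 and 4x1 + x2 = -39.
Solving simultaneously gives x1 = -205/16, x2 = 49/4.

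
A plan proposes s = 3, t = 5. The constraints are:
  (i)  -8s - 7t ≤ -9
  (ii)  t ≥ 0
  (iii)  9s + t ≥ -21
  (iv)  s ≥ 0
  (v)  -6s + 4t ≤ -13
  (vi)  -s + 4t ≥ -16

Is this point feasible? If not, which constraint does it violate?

Constraint (v): -6s + 4t = 2, which is not ≤ -13. All other constraints are satisfied.

not feasible — violates (v)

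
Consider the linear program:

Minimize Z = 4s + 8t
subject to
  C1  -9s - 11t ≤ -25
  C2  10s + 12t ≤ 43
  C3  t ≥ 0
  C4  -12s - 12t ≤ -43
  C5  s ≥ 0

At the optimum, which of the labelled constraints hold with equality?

Extreme points and Z = 4s + 8t:
  (43/10, 0) → Z = 86/5
  (0, 43/12) → Z = 86/3
  (43/12, 0) → Z = 43/3

The minimum is at (43/12, 0). Substituting into each constraint, equality holds for C3 and C4; the remaining constraints have slack.

C3 and C4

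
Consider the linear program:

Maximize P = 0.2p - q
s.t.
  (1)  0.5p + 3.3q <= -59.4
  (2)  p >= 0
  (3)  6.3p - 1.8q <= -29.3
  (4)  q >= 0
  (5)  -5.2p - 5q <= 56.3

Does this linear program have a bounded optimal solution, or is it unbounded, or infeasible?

The boundaries p = 0 and 6.3p - 1.8q = -29.3 meet at (0, 293/18), but that point violates 0.5p + 3.3q ≤ -59.4. Every candidate vertex is excluded by some other constraint, so the feasible region is empty.

infeasible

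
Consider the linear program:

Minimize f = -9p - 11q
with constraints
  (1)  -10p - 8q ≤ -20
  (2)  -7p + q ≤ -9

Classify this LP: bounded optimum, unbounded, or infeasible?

From the feasible point (46/33, 25/33), moving in the direction (1, 7) keeps every constraint satisfied while f decreases without bound.

unbounded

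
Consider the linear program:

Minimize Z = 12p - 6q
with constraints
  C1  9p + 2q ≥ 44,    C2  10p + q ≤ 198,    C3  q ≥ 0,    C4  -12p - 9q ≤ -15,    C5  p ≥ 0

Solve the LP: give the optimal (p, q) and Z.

p = 0, q = 198, minimum Z = -1188

Extreme points and Z = 12p - 6q:
  (44/9, 0) → Z = 176/3
  (0, 22) → Z = -132
  (99/5, 0) → Z = 1188/5
  (0, 198) → Z = -1188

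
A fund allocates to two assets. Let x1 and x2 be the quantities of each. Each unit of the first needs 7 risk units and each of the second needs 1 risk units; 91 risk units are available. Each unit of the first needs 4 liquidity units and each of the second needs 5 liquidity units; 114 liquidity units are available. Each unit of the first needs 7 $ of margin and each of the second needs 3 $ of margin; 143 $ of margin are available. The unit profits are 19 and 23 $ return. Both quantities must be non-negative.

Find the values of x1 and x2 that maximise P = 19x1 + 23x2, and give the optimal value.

x1 = 11, x2 = 14, maximum P = 531

Corner points and P = 19x1 + 23x2:
  (0, 0) → P = 0
  (0, 114/5) → P = 2622/5
  (13, 0) → P = 247
  (11, 14) → P = 531

At the optimal vertex, 7x1 + x2 = 91 and 4x1 + 5x2 = 114.
Solving simultaneously gives x1 = 11, x2 = 14.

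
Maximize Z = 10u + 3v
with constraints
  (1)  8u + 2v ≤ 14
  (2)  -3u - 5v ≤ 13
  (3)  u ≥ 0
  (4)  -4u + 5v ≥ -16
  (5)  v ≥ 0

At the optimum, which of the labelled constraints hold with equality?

(1) and (3)

Corner points and Z = 10u + 3v:
  (0, 7) → Z = 21
  (7/4, 0) → Z = 35/2
  (0, 0) → Z = 0

The maximum is at (0, 7). Substituting into each constraint, equality holds for (1) and (3); the remaining constraints have slack.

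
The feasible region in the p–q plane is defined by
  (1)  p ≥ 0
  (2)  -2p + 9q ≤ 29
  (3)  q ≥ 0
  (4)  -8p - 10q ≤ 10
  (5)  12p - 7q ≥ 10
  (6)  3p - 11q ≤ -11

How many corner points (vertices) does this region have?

Pairwise boundary intersections that survive every other constraint:
  (293/94, 184/47)
  (44, 13)
  (187/111, 54/37)

3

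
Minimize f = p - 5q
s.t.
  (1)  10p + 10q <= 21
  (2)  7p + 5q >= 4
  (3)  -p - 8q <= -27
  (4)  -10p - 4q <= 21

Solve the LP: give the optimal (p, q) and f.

p = -13/4, q = 107/20, minimum f = -30

At the optimal vertex, 10p + 10q = 21 and 7p + 5q = 4.
Solving simultaneously gives p = -13/4, q = 107/20.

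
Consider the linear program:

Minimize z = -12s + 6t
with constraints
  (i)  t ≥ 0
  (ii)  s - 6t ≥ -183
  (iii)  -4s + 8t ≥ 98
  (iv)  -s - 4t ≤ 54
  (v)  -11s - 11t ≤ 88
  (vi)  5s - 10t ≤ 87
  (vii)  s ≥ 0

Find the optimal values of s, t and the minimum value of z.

Extreme points and z = -12s + 6t:
  (219/4, 317/8) → z = -1677/4
  (0, 61/2) → z = 183
  (0, 49/4) → z = 147/2

At the optimal vertex, s - 6t = -183 and -4s + 8t = 98.
Solving simultaneously gives s = 219/4, t = 317/8.

s = 219/4, t = 317/8, minimum z = -1677/4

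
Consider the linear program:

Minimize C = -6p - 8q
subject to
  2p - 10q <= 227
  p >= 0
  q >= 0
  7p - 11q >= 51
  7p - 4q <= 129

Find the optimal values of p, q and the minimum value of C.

Extreme points and C = -6p - 8q:
  (51/7, 0) → C = -306/7
  (129/7, 0) → C = -774/7
  (1215/49, 78/7) → C = -11658/49

At the optimal vertex, 7p - 11q = 51 and 7p - 4q = 129.
Solving simultaneously gives p = 1215/49, q = 78/7.

p = 1215/49, q = 78/7, minimum C = -11658/49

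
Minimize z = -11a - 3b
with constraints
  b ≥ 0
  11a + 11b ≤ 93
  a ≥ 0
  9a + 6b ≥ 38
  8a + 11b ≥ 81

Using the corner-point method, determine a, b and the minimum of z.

a = 4, b = 49/11, minimum z = -631/11

Feasible corners and z = -11a - 3b:
  (0, 93/11) → z = -279/11
  (4, 49/11) → z = -631/11
  (0, 81/11) → z = -243/11

The binding constraints are 11a + 11b = 93 and 8a + 11b = 81.
Solving simultaneously gives a = 4, b = 49/11.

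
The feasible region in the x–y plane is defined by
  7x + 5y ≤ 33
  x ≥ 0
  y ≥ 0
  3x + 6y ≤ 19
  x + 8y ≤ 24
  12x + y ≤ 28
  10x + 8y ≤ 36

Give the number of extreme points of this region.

6

Of the 21 pairwise boundary intersections, those satisfying every inequality are:
  (0, 0)
  (0, 3)
  (7/3, 0)
  (4/9, 53/18)
  (16/9, 41/18)
  (94/43, 76/43)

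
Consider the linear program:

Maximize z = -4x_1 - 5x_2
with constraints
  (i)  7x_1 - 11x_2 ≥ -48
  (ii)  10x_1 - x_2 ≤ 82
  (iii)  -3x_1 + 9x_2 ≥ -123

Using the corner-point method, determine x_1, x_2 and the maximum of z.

x_1 = -119/2, x_2 = -67/2, maximum z = 811/2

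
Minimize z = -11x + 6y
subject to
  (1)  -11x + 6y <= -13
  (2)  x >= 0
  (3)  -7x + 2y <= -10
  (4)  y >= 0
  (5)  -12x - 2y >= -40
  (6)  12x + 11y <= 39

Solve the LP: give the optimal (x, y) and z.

Extreme points and z = -11x + 6y:
  (17/10, 19/20) → z = -13
  (377/193, 273/193) → z = -13
  (10/7, 0) → z = -110/7
  (13/4, 0) → z = -143/4

x = 13/4, y = 0, minimum z = -143/4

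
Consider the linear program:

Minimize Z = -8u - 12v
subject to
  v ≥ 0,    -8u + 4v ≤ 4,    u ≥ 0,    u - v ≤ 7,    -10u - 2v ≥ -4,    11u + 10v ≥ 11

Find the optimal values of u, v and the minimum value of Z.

u = 1/7, v = 9/7, minimum Z = -116/7

Vertices and Z = -8u - 12v:
  (1/7, 9/7) → Z = -116/7
  (1/31, 33/31) → Z = -404/31
  (3/13, 11/13) → Z = -12

The optimum lies where -8u + 4v = 4 and -10u - 2v = -4.
Solving simultaneously gives u = 1/7, v = 9/7.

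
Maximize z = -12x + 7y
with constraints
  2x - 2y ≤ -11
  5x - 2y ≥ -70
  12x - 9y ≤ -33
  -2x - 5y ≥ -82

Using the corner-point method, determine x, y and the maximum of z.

Corner points and z = -12x + 7y:
  (-59/3, -85/6) → z = 821/6
  (11/2, 11) → z = 11
  (-186/29, 550/29) → z = 6082/29
  (191/26, 175/13) → z = 79/13

The optimum lies where 5x - 2y = -70 and -2x - 5y = -82.
Solving simultaneously gives x = -186/29, y = 550/29.

x = -186/29, y = 550/29, maximum z = 6082/29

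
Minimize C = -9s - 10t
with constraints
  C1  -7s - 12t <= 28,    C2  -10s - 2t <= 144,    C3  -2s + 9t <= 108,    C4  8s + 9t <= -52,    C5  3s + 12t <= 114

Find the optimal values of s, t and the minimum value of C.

s = -124/11, t = 140/33, minimum C = 1948/33

Extreme points and C = -9s - 10t:
  (-836/53, 364/53) → C = 3884/53
  (-124/11, 140/33) → C = 1948/33
  (-756/47, 396/47) → C = 2844/47
  (-16, 76/9) → C = 536/9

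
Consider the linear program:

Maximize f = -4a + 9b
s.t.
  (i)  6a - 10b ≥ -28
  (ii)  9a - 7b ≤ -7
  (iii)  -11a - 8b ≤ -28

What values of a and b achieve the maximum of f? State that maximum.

Corner points and f = -4a + 9b:
  (21/8, 35/8) → f = 231/8
  (28/79, 238/79) → f = 2030/79
  (140/149, 329/149) → f = 2401/149

The optimum lies where 6a - 10b = -28 and 9a - 7b = -7.
Solving simultaneously gives a = 21/8, b = 35/8.

a = 21/8, b = 35/8, maximum f = 231/8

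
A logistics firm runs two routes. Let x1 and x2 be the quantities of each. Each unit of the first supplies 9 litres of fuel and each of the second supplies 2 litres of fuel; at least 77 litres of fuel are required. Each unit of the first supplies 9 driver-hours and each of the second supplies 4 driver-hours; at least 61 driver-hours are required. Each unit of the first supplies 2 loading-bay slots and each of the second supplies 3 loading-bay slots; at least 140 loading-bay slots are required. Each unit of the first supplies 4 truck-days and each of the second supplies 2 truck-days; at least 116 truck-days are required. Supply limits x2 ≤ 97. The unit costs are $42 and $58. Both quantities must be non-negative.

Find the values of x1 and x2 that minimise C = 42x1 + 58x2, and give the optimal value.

Corner points and C = 42x1 + 58x2:
  (0, 58) → C = 3364
  (0, 97) → C = 5626
  (70, 0) → C = 2940
  (17/2, 41) → C = 2735
The feasible region is unbounded (it extends along (1, 0)), but C strictly increases along every unbounded feasible direction, so there is no improving ray and the minimum is attained at a vertex.

At the optimal vertex, 2x1 + 3x2 = 140 and 4x1 + 2x2 = 116.
Solving simultaneously gives x1 = 17/2, x2 = 41.

x1 = 17/2, x2 = 41, minimum C = 2735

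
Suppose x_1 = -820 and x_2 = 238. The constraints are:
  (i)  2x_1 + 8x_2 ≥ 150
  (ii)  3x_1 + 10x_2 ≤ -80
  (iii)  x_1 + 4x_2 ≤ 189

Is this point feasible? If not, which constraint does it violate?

(i): 264 ≥ 150 ✓
(ii): -80 ≤ -80 ✓
(iii): 132 ≤ 189 ✓

feasible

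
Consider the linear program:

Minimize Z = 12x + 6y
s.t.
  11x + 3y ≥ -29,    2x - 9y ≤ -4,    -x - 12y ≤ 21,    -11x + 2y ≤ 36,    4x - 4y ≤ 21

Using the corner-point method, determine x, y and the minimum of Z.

The feasible region is unbounded (it extends along (1, 1), (2, 11)), but Z strictly increases along every unbounded feasible direction, so there is no improving ray and the minimum is attained at a vertex.

The optimum lies where 11x + 3y = -29 and 2x - 9y = -4.
Solving simultaneously gives x = -13/5, y = -2/15.

x = -13/5, y = -2/15, minimum Z = -32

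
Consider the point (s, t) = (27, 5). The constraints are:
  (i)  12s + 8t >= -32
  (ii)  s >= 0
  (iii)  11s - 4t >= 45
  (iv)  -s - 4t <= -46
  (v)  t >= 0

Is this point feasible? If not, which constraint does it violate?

(i): 364 ≥ -32 ✓
(ii): 27 ≥ 0 ✓
(iii): 277 ≥ 45 ✓
(iv): -47 ≤ -46 ✓
(v): 5 ≥ 0 ✓

feasible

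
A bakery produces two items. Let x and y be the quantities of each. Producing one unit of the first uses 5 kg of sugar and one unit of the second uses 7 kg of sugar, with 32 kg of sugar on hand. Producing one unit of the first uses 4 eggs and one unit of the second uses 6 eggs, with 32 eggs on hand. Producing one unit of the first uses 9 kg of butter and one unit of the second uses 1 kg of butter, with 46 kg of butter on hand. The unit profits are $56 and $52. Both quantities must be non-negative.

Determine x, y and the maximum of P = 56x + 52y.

x = 5, y = 1, maximum P = 332

The binding constraints are 5x + 7y = 32 and 9x + y = 46.
Solving simultaneously gives x = 5, y = 1.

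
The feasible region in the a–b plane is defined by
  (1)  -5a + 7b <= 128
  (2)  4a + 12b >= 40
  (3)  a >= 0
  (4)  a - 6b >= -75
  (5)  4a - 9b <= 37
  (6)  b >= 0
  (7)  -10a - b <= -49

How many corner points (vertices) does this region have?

4

The feasible vertices (each the meet of two boundaries and inside every other half-plane) are:
  (67/7, 1/7)
  (137/29, 51/29)
  (299/5, 337/15)
  (219/61, 799/61)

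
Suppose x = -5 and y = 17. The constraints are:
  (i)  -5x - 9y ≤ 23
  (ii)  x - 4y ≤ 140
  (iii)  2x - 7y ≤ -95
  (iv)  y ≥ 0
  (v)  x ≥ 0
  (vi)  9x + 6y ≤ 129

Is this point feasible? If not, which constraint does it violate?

not feasible — violates (v)

Constraint (v): x = -5, which is not ≥ 0. All other constraints are satisfied.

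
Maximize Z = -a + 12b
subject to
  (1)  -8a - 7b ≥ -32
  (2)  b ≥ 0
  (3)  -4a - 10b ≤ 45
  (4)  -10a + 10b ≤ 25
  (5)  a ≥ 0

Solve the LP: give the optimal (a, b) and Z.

Extreme points and Z = -a + 12b:
  (4, 0) → Z = -4
  (29/30, 52/15) → Z = 1219/30
  (0, 0) → Z = 0
  (0, 5/2) → Z = 30

The binding constraints are -8a - 7b = -32 and -10a + 10b = 25.
Solving simultaneously gives a = 29/30, b = 52/15.

a = 29/30, b = 52/15, maximum Z = 1219/30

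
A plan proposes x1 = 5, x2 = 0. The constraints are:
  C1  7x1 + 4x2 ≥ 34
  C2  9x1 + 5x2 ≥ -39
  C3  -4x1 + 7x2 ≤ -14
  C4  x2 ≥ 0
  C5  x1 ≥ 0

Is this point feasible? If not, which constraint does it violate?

C1: 35 ≥ 34 ✓
C2: 45 ≥ -39 ✓
C3: -20 ≤ -14 ✓
C4: 0 ≥ 0 ✓
C5: 5 ≥ 0 ✓

feasible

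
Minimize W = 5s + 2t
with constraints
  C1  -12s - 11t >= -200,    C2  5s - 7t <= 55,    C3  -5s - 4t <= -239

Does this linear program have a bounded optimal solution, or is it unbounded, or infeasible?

infeasible

The boundaries -12s - 11t = -200 and 5s - 7t = 55 meet at (2005/139, 340/139), but that point violates -5s - 4t ≤ -239. Every candidate vertex is excluded by some other constraint, so the feasible region is empty.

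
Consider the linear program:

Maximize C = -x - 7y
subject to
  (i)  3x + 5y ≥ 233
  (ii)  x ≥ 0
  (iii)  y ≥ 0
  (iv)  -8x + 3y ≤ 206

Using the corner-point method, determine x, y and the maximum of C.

x = 233/3, y = 0, maximum C = -233/3

The feasible region is unbounded (it extends along (3, 8), (1, 0)), but C strictly decreases along every unbounded feasible direction, so there is no improving ray and the maximum is attained at a vertex.

The binding constraints are 3x + 5y = 233 and y = 0.
Solving simultaneously gives x = 233/3, y = 0.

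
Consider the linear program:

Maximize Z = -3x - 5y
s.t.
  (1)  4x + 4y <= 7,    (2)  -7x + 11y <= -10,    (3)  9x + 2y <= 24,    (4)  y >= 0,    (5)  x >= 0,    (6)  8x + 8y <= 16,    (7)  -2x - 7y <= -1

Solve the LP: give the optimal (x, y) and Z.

x = 10/7, y = 0, maximum Z = -30/7

The binding constraints are -7x + 11y = -10 and y = 0.
Solving simultaneously gives x = 10/7, y = 0.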